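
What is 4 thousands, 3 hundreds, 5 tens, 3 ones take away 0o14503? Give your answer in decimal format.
Convert 4 thousands, 3 hundreds, 5 tens, 3 ones (place-value notation) → 4×1000 + 3×100 + 5×10 + 3 = 4353 (decimal)
Convert 0o14503 (octal) → 1×4096 + 4×512 + 5×64 + 3 = 6467 (decimal)
Compute 4353 - 6467 = -2114
-2114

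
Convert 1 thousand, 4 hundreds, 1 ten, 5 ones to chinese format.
Convert 1 thousand, 4 hundreds, 1 ten, 5 ones (place-value notation) → 1×1000 + 4×100 + 1×10 + 5 = 1415 (decimal)
Convert 1415 (decimal) → 1415 = 1×1000 + 4×100 + 1×10 + 5 → 一千四百一十五 (Chinese numeral)
一千四百一十五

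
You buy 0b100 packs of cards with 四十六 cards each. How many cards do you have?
Convert 四十六 (Chinese numeral) → 4×10 + 6 = 46 (decimal)
Convert 0b100 (binary) → 4 (decimal)
Compute 46 × 4 = 184
184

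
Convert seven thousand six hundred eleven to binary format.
Convert seven thousand six hundred eleven (English words) → 7×1000 + 6×100 + 11 = 7611 (decimal)
Convert 7611 (decimal) → 7611 = 4096 + 2048 + 1024 + 256 + 128 + 32 + 16 + 8 + 2 + 1 → 0b1110110111011 (binary)
0b1110110111011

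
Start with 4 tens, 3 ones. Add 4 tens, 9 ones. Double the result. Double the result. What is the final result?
Convert 4 tens, 3 ones (place-value notation) → 4×10 + 3 = 43 (decimal)
Start: 43
Convert 4 tens, 9 ones (place-value notation) → 4×10 + 9 = 49 (decimal)
43 + 49 = 92
92 × 2 = 184
184 × 2 = 368
368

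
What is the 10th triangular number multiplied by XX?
Convert the 10th triangular number (triangular index) → 10×11/2 = 55 (decimal)
Convert XX (Roman numeral) → 10 + 10 = 20 (decimal)
Compute 55 × 20 = 1100
1100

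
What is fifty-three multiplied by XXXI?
Convert fifty-three (English words) → 53 (decimal)
Convert XXXI (Roman numeral) → 10 + 10 + 10 + 1 = 31 (decimal)
Compute 53 × 31 = 1643
1643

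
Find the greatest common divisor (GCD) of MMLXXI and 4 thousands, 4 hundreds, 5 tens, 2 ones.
Convert MMLXXI (Roman numeral) → 1000 + 1000 + 50 + 10 + 10 + 1 = 2071 (decimal)
Convert 4 thousands, 4 hundreds, 5 tens, 2 ones (place-value notation) → 4×1000 + 4×100 + 5×10 + 2 = 4452 (decimal)
Compute gcd(2071, 4452) = 1
1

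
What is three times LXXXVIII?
Convert three (English words) → 3 (decimal)
Convert LXXXVIII (Roman numeral) → 50 + 10 + 10 + 10 + 5 + 1 + 1 + 1 = 88 (decimal)
Compute 3 × 88 = 264
264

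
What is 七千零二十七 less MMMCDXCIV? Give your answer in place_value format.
Convert 七千零二十七 (Chinese numeral) → 7×1000 + 2×10 + 7 = 7027 (decimal)
Convert MMMCDXCIV (Roman numeral) → 1000 + 1000 + 1000 + 400 + 90 + 4 = 3494 (decimal)
Compute 7027 - 3494 = 3533
Convert 3533 (decimal) → 3533 = 3×1000 + 5×100 + 3×10 + 3 → 3 thousands, 5 hundreds, 3 tens, 3 ones (place-value notation)
3 thousands, 5 hundreds, 3 tens, 3 ones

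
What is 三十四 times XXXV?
Convert 三十四 (Chinese numeral) → 3×10 + 4 = 34 (decimal)
Convert XXXV (Roman numeral) → 10 + 10 + 10 + 5 = 35 (decimal)
Compute 34 × 35 = 1190
1190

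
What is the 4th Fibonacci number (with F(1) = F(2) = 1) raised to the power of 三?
Convert the 4th Fibonacci number (with F(1) = F(2) = 1) (Fibonacci index) → 1, 1, 2, 3 → 3 (decimal)
Convert 三 (Chinese numeral) → 3 (decimal)
Compute 3 ^ 3 = 27
27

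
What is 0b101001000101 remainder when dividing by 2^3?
Convert 0b101001000101 (binary) → 2048 + 512 + 64 + 4 + 1 = 2629 (decimal)
Convert 2^3 (power) → 8 (decimal)
Compute 2629 mod 8 = 5
5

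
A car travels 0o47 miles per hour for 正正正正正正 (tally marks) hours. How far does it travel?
Convert 0o47 (octal) → 4×8 + 7 = 39 (decimal)
Convert 正正正正正正 (tally marks) → 5 + 5 + 5 + 5 + 5 + 5 = 30 (decimal)
Compute 39 × 30 = 1170
1170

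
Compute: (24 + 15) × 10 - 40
Parentheses first: 24 + 15 = 39
Multiply: 39 × 10 = 390
Subtract: 390 - 40 = 350
350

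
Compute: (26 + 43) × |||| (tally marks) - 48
Convert |||| (tally marks) → 4 (decimal)
Expression in decimal: (26 + 43) × 4 - 48
Parentheses first: 26 + 43 = 69
Multiply: 69 × 4 = 276
Subtract: 276 - 48 = 228
228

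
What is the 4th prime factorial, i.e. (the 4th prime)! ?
Convert the 4th prime (prime index) → 7 (decimal)
Compute 7! = 5040
5040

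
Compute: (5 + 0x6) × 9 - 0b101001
Convert 0x6 (hexadecimal) → 6 (decimal)
Convert 0b101001 (binary) → 32 + 8 + 1 = 41 (decimal)
Expression in decimal: (5 + 6) × 9 - 41
Parentheses first: 5 + 6 = 11
Multiply: 11 × 9 = 99
Subtract: 99 - 41 = 58
58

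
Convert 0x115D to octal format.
Convert 0x115D (hexadecimal) → 1×4096 + 1×256 + 5×16 + 13 = 4445 (decimal)
Convert 4445 (decimal) → 4445 = 1×4096 + 5×64 + 3×8 + 5 → 0o10535 (octal)
0o10535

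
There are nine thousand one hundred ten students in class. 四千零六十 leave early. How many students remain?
Convert nine thousand one hundred ten (English words) → 9×1000 + 1×100 + 10 = 9110 (decimal)
Convert 四千零六十 (Chinese numeral) → 4×1000 + 6×10 = 4060 (decimal)
Compute 9110 - 4060 = 5050
5050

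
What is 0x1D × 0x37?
Convert 0x1D (hexadecimal) → 1×16 + 13 = 29 (decimal)
Convert 0x37 (hexadecimal) → 3×16 + 7 = 55 (decimal)
Compute 29 × 55 = 1595
1595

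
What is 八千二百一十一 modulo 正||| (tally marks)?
Convert 八千二百一十一 (Chinese numeral) → 8×1000 + 2×100 + 1×10 + 1 = 8211 (decimal)
Convert 正||| (tally marks) → 5 + 3 = 8 (decimal)
Compute 8211 mod 8 = 3
3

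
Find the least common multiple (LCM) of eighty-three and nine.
Convert eighty-three (English words) → 83 (decimal)
Convert nine (English words) → 9 (decimal)
Compute lcm(83, 9) = 747
747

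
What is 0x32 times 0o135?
Convert 0x32 (hexadecimal) → 3×16 + 2 = 50 (decimal)
Convert 0o135 (octal) → 1×64 + 3×8 + 5 = 93 (decimal)
Compute 50 × 93 = 4650
4650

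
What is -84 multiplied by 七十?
Convert 七十 (Chinese numeral) → 7×10 = 70 (decimal)
Compute -84 × 70 = -5880
-5880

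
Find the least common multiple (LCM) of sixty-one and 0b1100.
Convert sixty-one (English words) → 61 (decimal)
Convert 0b1100 (binary) → 8 + 4 = 12 (decimal)
Compute lcm(61, 12) = 732
732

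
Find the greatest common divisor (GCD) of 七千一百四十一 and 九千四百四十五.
Convert 七千一百四十一 (Chinese numeral) → 7×1000 + 1×100 + 4×10 + 1 = 7141 (decimal)
Convert 九千四百四十五 (Chinese numeral) → 9×1000 + 4×100 + 4×10 + 5 = 9445 (decimal)
Compute gcd(7141, 9445) = 1
1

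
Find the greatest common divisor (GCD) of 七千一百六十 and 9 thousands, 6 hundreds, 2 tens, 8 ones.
Convert 七千一百六十 (Chinese numeral) → 7×1000 + 1×100 + 6×10 = 7160 (decimal)
Convert 9 thousands, 6 hundreds, 2 tens, 8 ones (place-value notation) → 9×1000 + 6×100 + 2×10 + 8 = 9628 (decimal)
Compute gcd(7160, 9628) = 4
4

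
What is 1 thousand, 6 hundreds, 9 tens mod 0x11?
Convert 1 thousand, 6 hundreds, 9 tens (place-value notation) → 1×1000 + 6×100 + 9×10 = 1690 (decimal)
Convert 0x11 (hexadecimal) → 1×16 + 1 = 17 (decimal)
Compute 1690 mod 17 = 7
7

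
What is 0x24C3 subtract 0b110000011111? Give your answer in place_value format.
Convert 0x24C3 (hexadecimal) → 2×4096 + 4×256 + 12×16 + 3 = 9411 (decimal)
Convert 0b110000011111 (binary) → 2048 + 1024 + 16 + 8 + 4 + 2 + 1 = 3103 (decimal)
Compute 9411 - 3103 = 6308
Convert 6308 (decimal) → 6308 = 6×1000 + 3×100 + 8 → 6 thousands, 3 hundreds, 8 ones (place-value notation)
6 thousands, 3 hundreds, 8 ones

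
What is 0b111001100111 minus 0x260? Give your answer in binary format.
Convert 0b111001100111 (binary) → 2048 + 1024 + 512 + 64 + 32 + 4 + 2 + 1 = 3687 (decimal)
Convert 0x260 (hexadecimal) → 2×256 + 6×16 = 608 (decimal)
Compute 3687 - 608 = 3079
Convert 3079 (decimal) → 3079 = 2048 + 1024 + 4 + 2 + 1 → 0b110000000111 (binary)
0b110000000111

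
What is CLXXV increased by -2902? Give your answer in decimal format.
Convert CLXXV (Roman numeral) → 100 + 50 + 10 + 10 + 5 = 175 (decimal)
Compute 175 + -2902 = -2727
-2727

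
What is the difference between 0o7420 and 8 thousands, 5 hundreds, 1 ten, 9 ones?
Convert 0o7420 (octal) → 7×512 + 4×64 + 2×8 = 3856 (decimal)
Convert 8 thousands, 5 hundreds, 1 ten, 9 ones (place-value notation) → 8×1000 + 5×100 + 1×10 + 9 = 8519 (decimal)
Difference: |3856 - 8519| = 4663
4663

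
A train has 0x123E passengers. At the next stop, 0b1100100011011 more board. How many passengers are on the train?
Convert 0x123E (hexadecimal) → 1×4096 + 2×256 + 3×16 + 14 = 4670 (decimal)
Convert 0b1100100011011 (binary) → 4096 + 2048 + 256 + 16 + 8 + 2 + 1 = 6427 (decimal)
Compute 4670 + 6427 = 11097
11097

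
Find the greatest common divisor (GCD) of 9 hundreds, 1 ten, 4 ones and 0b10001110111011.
Convert 9 hundreds, 1 ten, 4 ones (place-value notation) → 9×100 + 1×10 + 4 = 914 (decimal)
Convert 0b10001110111011 (binary) → 8192 + 512 + 256 + 128 + 32 + 16 + 8 + 2 + 1 = 9147 (decimal)
Compute gcd(914, 9147) = 1
1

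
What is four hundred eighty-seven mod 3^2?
Convert four hundred eighty-seven (English words) → 4×100 + 87 = 487 (decimal)
Convert 3^2 (power) → 9 (decimal)
Compute 487 mod 9 = 1
1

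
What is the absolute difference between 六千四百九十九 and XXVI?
Convert 六千四百九十九 (Chinese numeral) → 6×1000 + 4×100 + 9×10 + 9 = 6499 (decimal)
Convert XXVI (Roman numeral) → 10 + 10 + 5 + 1 = 26 (decimal)
Compute |6499 - 26| = 6473
6473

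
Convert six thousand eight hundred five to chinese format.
Convert six thousand eight hundred five (English words) → 6×1000 + 8×100 + 5 = 6805 (decimal)
Convert 6805 (decimal) → 6805 = 6×1000 + 8×100 + 5 → 六千八百零五 (Chinese numeral)
六千八百零五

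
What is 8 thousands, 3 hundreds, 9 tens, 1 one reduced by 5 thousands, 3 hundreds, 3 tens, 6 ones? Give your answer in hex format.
Convert 8 thousands, 3 hundreds, 9 tens, 1 one (place-value notation) → 8×1000 + 3×100 + 9×10 + 1 = 8391 (decimal)
Convert 5 thousands, 3 hundreds, 3 tens, 6 ones (place-value notation) → 5×1000 + 3×100 + 3×10 + 6 = 5336 (decimal)
Compute 8391 - 5336 = 3055
Convert 3055 (decimal) → 3055 = 11×256 + 14×16 + 15 → 0xBEF (hexadecimal)
0xBEF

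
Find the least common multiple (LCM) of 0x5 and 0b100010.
Convert 0x5 (hexadecimal) → 5 (decimal)
Convert 0b100010 (binary) → 32 + 2 = 34 (decimal)
Compute lcm(5, 34) = 170
170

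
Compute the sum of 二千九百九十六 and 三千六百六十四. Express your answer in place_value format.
Convert 二千九百九十六 (Chinese numeral) → 2×1000 + 9×100 + 9×10 + 6 = 2996 (decimal)
Convert 三千六百六十四 (Chinese numeral) → 3×1000 + 6×100 + 6×10 + 4 = 3664 (decimal)
Compute 2996 + 3664 = 6660
Convert 6660 (decimal) → 6660 = 6×1000 + 6×100 + 6×10 → 6 thousands, 6 hundreds, 6 tens (place-value notation)
6 thousands, 6 hundreds, 6 tens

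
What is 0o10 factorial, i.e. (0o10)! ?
Convert 0o10 (octal) → 1×8 = 8 (decimal)
Compute 8! = 40320
40320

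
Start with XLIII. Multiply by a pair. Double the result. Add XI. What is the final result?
Convert XLIII (Roman numeral) → 40 + 1 + 1 + 1 = 43 (decimal)
Start: 43
Convert a pair (colloquial) → 2 (decimal)
43 × 2 = 86
86 × 2 = 172
Convert XI (Roman numeral) → 10 + 1 = 11 (decimal)
172 + 11 = 183
183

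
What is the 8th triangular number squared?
The 8th triangular number = 8×9/2 = 36
Compute 36² = 36 × 36 = 1296
1296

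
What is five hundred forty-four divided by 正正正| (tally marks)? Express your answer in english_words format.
Convert five hundred forty-four (English words) → 5×100 + 44 = 544 (decimal)
Convert 正正正| (tally marks) → 5 + 5 + 5 + 1 = 16 (decimal)
Compute 544 ÷ 16 = 34
Convert 34 (decimal) → thirty-four (English words)
thirty-four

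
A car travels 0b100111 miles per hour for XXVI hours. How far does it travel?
Convert 0b100111 (binary) → 32 + 4 + 2 + 1 = 39 (decimal)
Convert XXVI (Roman numeral) → 10 + 10 + 5 + 1 = 26 (decimal)
Compute 39 × 26 = 1014
1014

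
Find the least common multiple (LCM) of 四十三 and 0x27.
Convert 四十三 (Chinese numeral) → 4×10 + 3 = 43 (decimal)
Convert 0x27 (hexadecimal) → 2×16 + 7 = 39 (decimal)
Compute lcm(43, 39) = 1677
1677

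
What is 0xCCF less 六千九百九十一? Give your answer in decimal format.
Convert 0xCCF (hexadecimal) → 12×256 + 12×16 + 15 = 3279 (decimal)
Convert 六千九百九十一 (Chinese numeral) → 6×1000 + 9×100 + 9×10 + 1 = 6991 (decimal)
Compute 3279 - 6991 = -3712
-3712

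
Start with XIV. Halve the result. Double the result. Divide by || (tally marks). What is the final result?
Convert XIV (Roman numeral) → 10 + 4 = 14 (decimal)
Start: 14
14 ÷ 2 = 7
7 × 2 = 14
Convert || (tally marks) → 2 (decimal)
14 ÷ 2 = 7
7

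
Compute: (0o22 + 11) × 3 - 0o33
Convert 0o22 (octal) → 2×8 + 2 = 18 (decimal)
Convert 0o33 (octal) → 3×8 + 3 = 27 (decimal)
Expression in decimal: (18 + 11) × 3 - 27
Parentheses first: 18 + 11 = 29
Multiply: 29 × 3 = 87
Subtract: 87 - 27 = 60
60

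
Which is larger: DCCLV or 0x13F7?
Convert DCCLV (Roman numeral) → 500 + 100 + 100 + 50 + 5 = 755 (decimal)
Convert 0x13F7 (hexadecimal) → 1×4096 + 3×256 + 15×16 + 7 = 5111 (decimal)
Compare 755 vs 5111: larger = 5111
5111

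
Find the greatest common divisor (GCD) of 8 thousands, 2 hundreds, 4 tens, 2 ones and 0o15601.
Convert 8 thousands, 2 hundreds, 4 tens, 2 ones (place-value notation) → 8×1000 + 2×100 + 4×10 + 2 = 8242 (decimal)
Convert 0o15601 (octal) → 1×4096 + 5×512 + 6×64 + 1 = 7041 (decimal)
Compute gcd(8242, 7041) = 1
1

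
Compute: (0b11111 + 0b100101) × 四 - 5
Convert 0b11111 (binary) → 16 + 8 + 4 + 2 + 1 = 31 (decimal)
Convert 0b100101 (binary) → 32 + 4 + 1 = 37 (decimal)
Convert 四 (Chinese numeral) → 4 (decimal)
Expression in decimal: (31 + 37) × 4 - 5
Parentheses first: 31 + 37 = 68
Multiply: 68 × 4 = 272
Subtract: 272 - 5 = 267
267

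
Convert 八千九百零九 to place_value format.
Convert 八千九百零九 (Chinese numeral) → 8×1000 + 9×100 + 9 = 8909 (decimal)
Convert 8909 (decimal) → 8909 = 8×1000 + 9×100 + 9 → 8 thousands, 9 hundreds, 9 ones (place-value notation)
8 thousands, 9 hundreds, 9 ones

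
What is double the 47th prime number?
The 47th prime number = 211
Compute 211 × 2 = 422
422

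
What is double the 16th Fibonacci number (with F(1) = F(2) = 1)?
The 16th Fibonacci number (with F(1) = F(2) = 1) = 987
Compute 987 × 2 = 1974
1974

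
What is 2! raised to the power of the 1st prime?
Convert 2! (factorial) → 2 (decimal)
Convert the 1st prime (prime index) → 2 (decimal)
Compute 2 ^ 2 = 4
4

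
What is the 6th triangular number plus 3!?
The 6th triangular number = 6×7/2 = 21
Convert 3! (factorial) → 6 (decimal)
Compute 21 + 6 = 27
27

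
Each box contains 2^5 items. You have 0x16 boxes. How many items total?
Convert 2^5 (power) → 32 (decimal)
Convert 0x16 (hexadecimal) → 1×16 + 6 = 22 (decimal)
Compute 32 × 22 = 704
704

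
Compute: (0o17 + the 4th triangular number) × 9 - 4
Convert 0o17 (octal) → 1×8 + 7 = 15 (decimal)
Convert the 4th triangular number (triangular index) → 4×5/2 = 10 (decimal)
Expression in decimal: (15 + 10) × 9 - 4
Parentheses first: 15 + 10 = 25
Multiply: 25 × 9 = 225
Subtract: 225 - 4 = 221
221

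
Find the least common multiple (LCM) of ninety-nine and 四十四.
Convert ninety-nine (English words) → 99 (decimal)
Convert 四十四 (Chinese numeral) → 4×10 + 4 = 44 (decimal)
Compute lcm(99, 44) = 396
396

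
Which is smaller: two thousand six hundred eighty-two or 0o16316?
Convert two thousand six hundred eighty-two (English words) → 2×1000 + 6×100 + 82 = 2682 (decimal)
Convert 0o16316 (octal) → 1×4096 + 6×512 + 3×64 + 1×8 + 6 = 7374 (decimal)
Compare 2682 vs 7374: smaller = 2682
2682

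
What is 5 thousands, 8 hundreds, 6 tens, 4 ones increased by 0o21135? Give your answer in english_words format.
Convert 5 thousands, 8 hundreds, 6 tens, 4 ones (place-value notation) → 5×1000 + 8×100 + 6×10 + 4 = 5864 (decimal)
Convert 0o21135 (octal) → 2×4096 + 1×512 + 1×64 + 3×8 + 5 = 8797 (decimal)
Compute 5864 + 8797 = 14661
Convert 14661 (decimal) → 14661 = 14×1000 + 6×100 + 61 → fourteen thousand six hundred sixty-one (English words)
fourteen thousand six hundred sixty-one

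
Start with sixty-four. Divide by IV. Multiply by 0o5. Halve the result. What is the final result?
Convert sixty-four (English words) → 64 (decimal)
Start: 64
Convert IV (Roman numeral) → 4 (decimal)
64 ÷ 4 = 16
Convert 0o5 (octal) → 5 (decimal)
16 × 5 = 80
80 ÷ 2 = 40
40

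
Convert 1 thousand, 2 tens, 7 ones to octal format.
Convert 1 thousand, 2 tens, 7 ones (place-value notation) → 1×1000 + 2×10 + 7 = 1027 (decimal)
Convert 1027 (decimal) → 1027 = 2×512 + 3 → 0o2003 (octal)
0o2003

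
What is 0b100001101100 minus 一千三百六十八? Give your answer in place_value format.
Convert 0b100001101100 (binary) → 2048 + 64 + 32 + 8 + 4 = 2156 (decimal)
Convert 一千三百六十八 (Chinese numeral) → 1×1000 + 3×100 + 6×10 + 8 = 1368 (decimal)
Compute 2156 - 1368 = 788
Convert 788 (decimal) → 788 = 7×100 + 8×10 + 8 → 7 hundreds, 8 tens, 8 ones (place-value notation)
7 hundreds, 8 tens, 8 ones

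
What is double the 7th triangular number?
The 7th triangular number = 7×8/2 = 28
Compute 28 × 2 = 56
56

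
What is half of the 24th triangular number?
The 24th triangular number = 24×25/2 = 300
Compute 300 ÷ 2 = 150
150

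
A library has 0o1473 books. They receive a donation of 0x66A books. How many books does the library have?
Convert 0o1473 (octal) → 1×512 + 4×64 + 7×8 + 3 = 827 (decimal)
Convert 0x66A (hexadecimal) → 6×256 + 6×16 + 10 = 1642 (decimal)
Compute 827 + 1642 = 2469
2469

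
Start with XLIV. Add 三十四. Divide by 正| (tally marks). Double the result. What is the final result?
Convert XLIV (Roman numeral) → 40 + 4 = 44 (decimal)
Start: 44
Convert 三十四 (Chinese numeral) → 3×10 + 4 = 34 (decimal)
44 + 34 = 78
Convert 正| (tally marks) → 5 + 1 = 6 (decimal)
78 ÷ 6 = 13
13 × 2 = 26
26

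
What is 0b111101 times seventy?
Convert 0b111101 (binary) → 32 + 16 + 8 + 4 + 1 = 61 (decimal)
Convert seventy (English words) → 70 (decimal)
Compute 61 × 70 = 4270
4270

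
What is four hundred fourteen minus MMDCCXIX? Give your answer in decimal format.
Convert four hundred fourteen (English words) → 4×100 + 14 = 414 (decimal)
Convert MMDCCXIX (Roman numeral) → 1000 + 1000 + 500 + 100 + 100 + 10 + 9 = 2719 (decimal)
Compute 414 - 2719 = -2305
-2305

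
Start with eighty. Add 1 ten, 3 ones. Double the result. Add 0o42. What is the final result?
Convert eighty (English words) → 80 (decimal)
Start: 80
Convert 1 ten, 3 ones (place-value notation) → 1×10 + 3 = 13 (decimal)
80 + 13 = 93
93 × 2 = 186
Convert 0o42 (octal) → 4×8 + 2 = 34 (decimal)
186 + 34 = 220
220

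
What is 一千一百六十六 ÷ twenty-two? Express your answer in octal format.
Convert 一千一百六十六 (Chinese numeral) → 1×1000 + 1×100 + 6×10 + 6 = 1166 (decimal)
Convert twenty-two (English words) → 22 (decimal)
Compute 1166 ÷ 22 = 53
Convert 53 (decimal) → 53 = 6×8 + 5 → 0o65 (octal)
0o65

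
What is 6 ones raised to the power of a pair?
Convert 6 ones (place-value notation) → 6 (decimal)
Convert a pair (colloquial) → 2 (decimal)
Compute 6 ^ 2 = 36
36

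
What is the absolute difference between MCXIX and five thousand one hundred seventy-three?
Convert MCXIX (Roman numeral) → 1000 + 100 + 10 + 9 = 1119 (decimal)
Convert five thousand one hundred seventy-three (English words) → 5×1000 + 1×100 + 73 = 5173 (decimal)
Compute |1119 - 5173| = 4054
4054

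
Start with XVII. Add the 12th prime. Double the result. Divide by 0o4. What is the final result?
Convert XVII (Roman numeral) → 10 + 5 + 1 + 1 = 17 (decimal)
Start: 17
Convert the 12th prime (prime index) → 37 (decimal)
17 + 37 = 54
54 × 2 = 108
Convert 0o4 (octal) → 4 (decimal)
108 ÷ 4 = 27
27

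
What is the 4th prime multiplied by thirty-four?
Convert the 4th prime (prime index) → 7 (decimal)
Convert thirty-four (English words) → 34 (decimal)
Compute 7 × 34 = 238
238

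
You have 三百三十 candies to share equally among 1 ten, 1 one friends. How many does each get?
Convert 三百三十 (Chinese numeral) → 3×100 + 3×10 = 330 (decimal)
Convert 1 ten, 1 one (place-value notation) → 1×10 + 1 = 11 (decimal)
Compute 330 ÷ 11 = 30
30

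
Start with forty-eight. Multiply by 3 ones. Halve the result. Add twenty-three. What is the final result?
Convert forty-eight (English words) → 48 (decimal)
Start: 48
Convert 3 ones (place-value notation) → 3 (decimal)
48 × 3 = 144
144 ÷ 2 = 72
Convert twenty-three (English words) → 23 (decimal)
72 + 23 = 95
95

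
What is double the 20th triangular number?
The 20th triangular number = 20×21/2 = 210
Compute 210 × 2 = 420
420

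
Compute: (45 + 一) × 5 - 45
Convert 一 (Chinese numeral) → 1 (decimal)
Expression in decimal: (45 + 1) × 5 - 45
Parentheses first: 45 + 1 = 46
Multiply: 46 × 5 = 230
Subtract: 230 - 45 = 185
185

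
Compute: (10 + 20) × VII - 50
Convert VII (Roman numeral) → 5 + 1 + 1 = 7 (decimal)
Expression in decimal: (10 + 20) × 7 - 50
Parentheses first: 10 + 20 = 30
Multiply: 30 × 7 = 210
Subtract: 210 - 50 = 160
160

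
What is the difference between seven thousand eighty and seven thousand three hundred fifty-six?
Convert seven thousand eighty (English words) → 7×1000 + 80 = 7080 (decimal)
Convert seven thousand three hundred fifty-six (English words) → 7×1000 + 3×100 + 56 = 7356 (decimal)
Difference: |7080 - 7356| = 276
276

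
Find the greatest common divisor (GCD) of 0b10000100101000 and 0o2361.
Convert 0b10000100101000 (binary) → 8192 + 256 + 32 + 8 = 8488 (decimal)
Convert 0o2361 (octal) → 2×512 + 3×64 + 6×8 + 1 = 1265 (decimal)
Compute gcd(8488, 1265) = 1
1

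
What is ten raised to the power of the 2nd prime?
Convert ten (English words) → 10 (decimal)
Convert the 2nd prime (prime index) → 3 (decimal)
Compute 10 ^ 3 = 1000
1000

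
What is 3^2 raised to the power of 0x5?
Convert 3^2 (power) → 9 (decimal)
Convert 0x5 (hexadecimal) → 5 (decimal)
Compute 9 ^ 5 = 59049
59049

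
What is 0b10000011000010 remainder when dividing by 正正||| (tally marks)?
Convert 0b10000011000010 (binary) → 8192 + 128 + 64 + 2 = 8386 (decimal)
Convert 正正||| (tally marks) → 5 + 5 + 3 = 13 (decimal)
Compute 8386 mod 13 = 1
1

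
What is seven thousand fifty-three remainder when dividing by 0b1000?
Convert seven thousand fifty-three (English words) → 7×1000 + 53 = 7053 (decimal)
Convert 0b1000 (binary) → 8 (decimal)
Compute 7053 mod 8 = 5
5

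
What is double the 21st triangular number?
The 21st triangular number = 21×22/2 = 231
Compute 231 × 2 = 462
462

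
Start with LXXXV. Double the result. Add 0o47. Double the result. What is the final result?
Convert LXXXV (Roman numeral) → 50 + 10 + 10 + 10 + 5 = 85 (decimal)
Start: 85
85 × 2 = 170
Convert 0o47 (octal) → 4×8 + 7 = 39 (decimal)
170 + 39 = 209
209 × 2 = 418
418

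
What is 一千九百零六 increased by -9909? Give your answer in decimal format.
Convert 一千九百零六 (Chinese numeral) → 1×1000 + 9×100 + 6 = 1906 (decimal)
Compute 1906 + -9909 = -8003
-8003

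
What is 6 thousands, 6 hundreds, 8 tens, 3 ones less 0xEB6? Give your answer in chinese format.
Convert 6 thousands, 6 hundreds, 8 tens, 3 ones (place-value notation) → 6×1000 + 6×100 + 8×10 + 3 = 6683 (decimal)
Convert 0xEB6 (hexadecimal) → 14×256 + 11×16 + 6 = 3766 (decimal)
Compute 6683 - 3766 = 2917
Convert 2917 (decimal) → 2917 = 2×1000 + 9×100 + 1×10 + 7 → 二千九百一十七 (Chinese numeral)
二千九百一十七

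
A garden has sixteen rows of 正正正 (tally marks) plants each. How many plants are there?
Convert 正正正 (tally marks) → 5 + 5 + 5 = 15 (decimal)
Convert sixteen (English words) → 16 (decimal)
Compute 15 × 16 = 240
240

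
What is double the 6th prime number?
The 6th prime number = 13
Compute 13 × 2 = 26
26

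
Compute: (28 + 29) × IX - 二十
Convert IX (Roman numeral) → 9 (decimal)
Convert 二十 (Chinese numeral) → 2×10 = 20 (decimal)
Expression in decimal: (28 + 29) × 9 - 20
Parentheses first: 28 + 29 = 57
Multiply: 57 × 9 = 513
Subtract: 513 - 20 = 493
493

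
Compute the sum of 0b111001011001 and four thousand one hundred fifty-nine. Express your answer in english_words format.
Convert 0b111001011001 (binary) → 2048 + 1024 + 512 + 64 + 16 + 8 + 1 = 3673 (decimal)
Convert four thousand one hundred fifty-nine (English words) → 4×1000 + 1×100 + 59 = 4159 (decimal)
Compute 3673 + 4159 = 7832
Convert 7832 (decimal) → 7832 = 7×1000 + 8×100 + 32 → seven thousand eight hundred thirty-two (English words)
seven thousand eight hundred thirty-two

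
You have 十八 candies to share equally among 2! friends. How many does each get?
Convert 十八 (Chinese numeral) → 1×10 + 8 = 18 (decimal)
Convert 2! (factorial) → 2 (decimal)
Compute 18 ÷ 2 = 9
9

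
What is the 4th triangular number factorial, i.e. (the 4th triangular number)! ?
Convert the 4th triangular number (triangular index) → 4×5/2 = 10 (decimal)
Compute 10! = 3628800
3628800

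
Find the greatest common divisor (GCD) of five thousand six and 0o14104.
Convert five thousand six (English words) → 5×1000 + 6 = 5006 (decimal)
Convert 0o14104 (octal) → 1×4096 + 4×512 + 1×64 + 4 = 6212 (decimal)
Compute gcd(5006, 6212) = 2
2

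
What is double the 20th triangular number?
The 20th triangular number = 20×21/2 = 210
Compute 210 × 2 = 420
420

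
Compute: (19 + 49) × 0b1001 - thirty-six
Convert 0b1001 (binary) → 8 + 1 = 9 (decimal)
Convert thirty-six (English words) → 36 (decimal)
Expression in decimal: (19 + 49) × 9 - 36
Parentheses first: 19 + 49 = 68
Multiply: 68 × 9 = 612
Subtract: 612 - 36 = 576
576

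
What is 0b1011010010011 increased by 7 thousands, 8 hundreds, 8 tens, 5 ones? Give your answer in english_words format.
Convert 0b1011010010011 (binary) → 4096 + 1024 + 512 + 128 + 16 + 2 + 1 = 5779 (decimal)
Convert 7 thousands, 8 hundreds, 8 tens, 5 ones (place-value notation) → 7×1000 + 8×100 + 8×10 + 5 = 7885 (decimal)
Compute 5779 + 7885 = 13664
Convert 13664 (decimal) → 13664 = 13×1000 + 6×100 + 64 → thirteen thousand six hundred sixty-four (English words)
thirteen thousand six hundred sixty-four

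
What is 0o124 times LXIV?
Convert 0o124 (octal) → 1×64 + 2×8 + 4 = 84 (decimal)
Convert LXIV (Roman numeral) → 50 + 10 + 4 = 64 (decimal)
Compute 84 × 64 = 5376
5376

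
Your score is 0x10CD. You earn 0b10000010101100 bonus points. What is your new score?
Convert 0x10CD (hexadecimal) → 1×4096 + 12×16 + 13 = 4301 (decimal)
Convert 0b10000010101100 (binary) → 8192 + 128 + 32 + 8 + 4 = 8364 (decimal)
Compute 4301 + 8364 = 12665
12665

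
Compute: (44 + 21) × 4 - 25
Parentheses first: 44 + 21 = 65
Multiply: 65 × 4 = 260
Subtract: 260 - 25 = 235
235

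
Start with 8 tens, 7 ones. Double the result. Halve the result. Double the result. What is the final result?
Convert 8 tens, 7 ones (place-value notation) → 8×10 + 7 = 87 (decimal)
Start: 87
87 × 2 = 174
174 ÷ 2 = 87
87 × 2 = 174
174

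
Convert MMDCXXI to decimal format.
Convert MMDCXXI (Roman numeral) → 1000 + 1000 + 500 + 100 + 10 + 10 + 1 = 2621 (decimal)
2621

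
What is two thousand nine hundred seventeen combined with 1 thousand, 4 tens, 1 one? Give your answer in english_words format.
Convert two thousand nine hundred seventeen (English words) → 2×1000 + 9×100 + 17 = 2917 (decimal)
Convert 1 thousand, 4 tens, 1 one (place-value notation) → 1×1000 + 4×10 + 1 = 1041 (decimal)
Compute 2917 + 1041 = 3958
Convert 3958 (decimal) → 3958 = 3×1000 + 9×100 + 58 → three thousand nine hundred fifty-eight (English words)
three thousand nine hundred fifty-eight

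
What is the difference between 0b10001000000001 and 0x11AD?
Convert 0b10001000000001 (binary) → 8192 + 512 + 1 = 8705 (decimal)
Convert 0x11AD (hexadecimal) → 1×4096 + 1×256 + 10×16 + 13 = 4525 (decimal)
Difference: |8705 - 4525| = 4180
4180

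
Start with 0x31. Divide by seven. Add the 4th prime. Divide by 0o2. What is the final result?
Convert 0x31 (hexadecimal) → 3×16 + 1 = 49 (decimal)
Start: 49
Convert seven (English words) → 7 (decimal)
49 ÷ 7 = 7
Convert the 4th prime (prime index) → 7 (decimal)
7 + 7 = 14
Convert 0o2 (octal) → 2 (decimal)
14 ÷ 2 = 7
7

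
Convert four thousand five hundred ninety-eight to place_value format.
Convert four thousand five hundred ninety-eight (English words) → 4×1000 + 5×100 + 98 = 4598 (decimal)
Convert 4598 (decimal) → 4598 = 4×1000 + 5×100 + 9×10 + 8 → 4 thousands, 5 hundreds, 9 tens, 8 ones (place-value notation)
4 thousands, 5 hundreds, 9 tens, 8 ones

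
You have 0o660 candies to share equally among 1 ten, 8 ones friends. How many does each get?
Convert 0o660 (octal) → 6×64 + 6×8 = 432 (decimal)
Convert 1 ten, 8 ones (place-value notation) → 1×10 + 8 = 18 (decimal)
Compute 432 ÷ 18 = 24
24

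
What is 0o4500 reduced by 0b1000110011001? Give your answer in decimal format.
Convert 0o4500 (octal) → 4×512 + 5×64 = 2368 (decimal)
Convert 0b1000110011001 (binary) → 4096 + 256 + 128 + 16 + 8 + 1 = 4505 (decimal)
Compute 2368 - 4505 = -2137
-2137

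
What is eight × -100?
Convert eight (English words) → 8 (decimal)
Compute 8 × -100 = -800
-800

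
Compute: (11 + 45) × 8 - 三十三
Convert 三十三 (Chinese numeral) → 3×10 + 3 = 33 (decimal)
Expression in decimal: (11 + 45) × 8 - 33
Parentheses first: 11 + 45 = 56
Multiply: 56 × 8 = 448
Subtract: 448 - 33 = 415
415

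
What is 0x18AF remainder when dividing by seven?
Convert 0x18AF (hexadecimal) → 1×4096 + 8×256 + 10×16 + 15 = 6319 (decimal)
Convert seven (English words) → 7 (decimal)
Compute 6319 mod 7 = 5
5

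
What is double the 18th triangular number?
The 18th triangular number = 18×19/2 = 171
Compute 171 × 2 = 342
342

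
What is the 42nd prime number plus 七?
The 42nd prime number = 181
Convert 七 (Chinese numeral) → 7 (decimal)
Compute 181 + 7 = 188
188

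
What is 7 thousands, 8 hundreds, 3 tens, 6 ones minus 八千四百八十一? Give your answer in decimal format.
Convert 7 thousands, 8 hundreds, 3 tens, 6 ones (place-value notation) → 7×1000 + 8×100 + 3×10 + 6 = 7836 (decimal)
Convert 八千四百八十一 (Chinese numeral) → 8×1000 + 4×100 + 8×10 + 1 = 8481 (decimal)
Compute 7836 - 8481 = -645
-645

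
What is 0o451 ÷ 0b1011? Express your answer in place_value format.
Convert 0o451 (octal) → 4×64 + 5×8 + 1 = 297 (decimal)
Convert 0b1011 (binary) → 8 + 2 + 1 = 11 (decimal)
Compute 297 ÷ 11 = 27
Convert 27 (decimal) → 27 = 2×10 + 7 → 2 tens, 7 ones (place-value notation)
2 tens, 7 ones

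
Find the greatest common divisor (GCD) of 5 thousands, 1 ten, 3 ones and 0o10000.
Convert 5 thousands, 1 ten, 3 ones (place-value notation) → 5×1000 + 1×10 + 3 = 5013 (decimal)
Convert 0o10000 (octal) → 1×4096 = 4096 (decimal)
Compute gcd(5013, 4096) = 1
1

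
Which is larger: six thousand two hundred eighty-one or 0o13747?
Convert six thousand two hundred eighty-one (English words) → 6×1000 + 2×100 + 81 = 6281 (decimal)
Convert 0o13747 (octal) → 1×4096 + 3×512 + 7×64 + 4×8 + 7 = 6119 (decimal)
Compare 6281 vs 6119: larger = 6281
6281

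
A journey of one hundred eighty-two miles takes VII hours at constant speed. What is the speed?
Convert one hundred eighty-two (English words) → 1×100 + 82 = 182 (decimal)
Convert VII (Roman numeral) → 5 + 1 + 1 = 7 (decimal)
Compute 182 ÷ 7 = 26
26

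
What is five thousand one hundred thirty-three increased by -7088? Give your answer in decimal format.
Convert five thousand one hundred thirty-three (English words) → 5×1000 + 1×100 + 33 = 5133 (decimal)
Compute 5133 + -7088 = -1955
-1955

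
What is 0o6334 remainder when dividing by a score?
Convert 0o6334 (octal) → 6×512 + 3×64 + 3×8 + 4 = 3292 (decimal)
Convert a score (colloquial) → 20 (decimal)
Compute 3292 mod 20 = 12
12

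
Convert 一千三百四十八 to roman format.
Convert 一千三百四十八 (Chinese numeral) → 1×1000 + 3×100 + 4×10 + 8 = 1348 (decimal)
Convert 1348 (decimal) → 1348 = 1000 + 100 + 100 + 100 + 40 + 5 + 1 + 1 + 1 → MCCCXLVIII (Roman numeral)
MCCCXLVIII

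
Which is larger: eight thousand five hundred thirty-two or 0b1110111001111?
Convert eight thousand five hundred thirty-two (English words) → 8×1000 + 5×100 + 32 = 8532 (decimal)
Convert 0b1110111001111 (binary) → 4096 + 2048 + 1024 + 256 + 128 + 64 + 8 + 4 + 2 + 1 = 7631 (decimal)
Compare 8532 vs 7631: larger = 8532
8532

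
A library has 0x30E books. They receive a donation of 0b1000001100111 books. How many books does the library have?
Convert 0x30E (hexadecimal) → 3×256 + 14 = 782 (decimal)
Convert 0b1000001100111 (binary) → 4096 + 64 + 32 + 4 + 2 + 1 = 4199 (decimal)
Compute 782 + 4199 = 4981
4981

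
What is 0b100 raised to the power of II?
Convert 0b100 (binary) → 4 (decimal)
Convert II (Roman numeral) → 1 + 1 = 2 (decimal)
Compute 4 ^ 2 = 16
16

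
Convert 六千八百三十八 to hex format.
Convert 六千八百三十八 (Chinese numeral) → 6×1000 + 8×100 + 3×10 + 8 = 6838 (decimal)
Convert 6838 (decimal) → 6838 = 1×4096 + 10×256 + 11×16 + 6 → 0x1AB6 (hexadecimal)
0x1AB6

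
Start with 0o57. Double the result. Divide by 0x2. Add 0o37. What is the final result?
Convert 0o57 (octal) → 5×8 + 7 = 47 (decimal)
Start: 47
47 × 2 = 94
Convert 0x2 (hexadecimal) → 2 (decimal)
94 ÷ 2 = 47
Convert 0o37 (octal) → 3×8 + 7 = 31 (decimal)
47 + 31 = 78
78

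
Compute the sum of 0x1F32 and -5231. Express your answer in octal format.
Convert 0x1F32 (hexadecimal) → 1×4096 + 15×256 + 3×16 + 2 = 7986 (decimal)
Compute 7986 + -5231 = 2755
Convert 2755 (decimal) → 2755 = 5×512 + 3×64 + 3 → 0o5303 (octal)
0o5303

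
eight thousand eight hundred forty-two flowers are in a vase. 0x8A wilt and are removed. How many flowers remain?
Convert eight thousand eight hundred forty-two (English words) → 8×1000 + 8×100 + 42 = 8842 (decimal)
Convert 0x8A (hexadecimal) → 8×16 + 10 = 138 (decimal)
Compute 8842 - 138 = 8704
8704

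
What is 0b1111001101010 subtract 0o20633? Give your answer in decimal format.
Convert 0b1111001101010 (binary) → 4096 + 2048 + 1024 + 512 + 64 + 32 + 8 + 2 = 7786 (decimal)
Convert 0o20633 (octal) → 2×4096 + 6×64 + 3×8 + 3 = 8603 (decimal)
Compute 7786 - 8603 = -817
-817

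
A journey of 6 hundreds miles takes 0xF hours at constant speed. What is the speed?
Convert 6 hundreds (place-value notation) → 6×100 = 600 (decimal)
Convert 0xF (hexadecimal) → 15 (decimal)
Compute 600 ÷ 15 = 40
40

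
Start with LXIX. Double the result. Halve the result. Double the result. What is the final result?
Convert LXIX (Roman numeral) → 50 + 10 + 9 = 69 (decimal)
Start: 69
69 × 2 = 138
138 ÷ 2 = 69
69 × 2 = 138
138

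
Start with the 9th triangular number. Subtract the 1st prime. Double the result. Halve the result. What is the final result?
Convert the 9th triangular number (triangular index) → 9×10/2 = 45 (decimal)
Start: 45
Convert the 1st prime (prime index) → 2 (decimal)
45 - 2 = 43
43 × 2 = 86
86 ÷ 2 = 43
43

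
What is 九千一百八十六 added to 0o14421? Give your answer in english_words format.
Convert 九千一百八十六 (Chinese numeral) → 9×1000 + 1×100 + 8×10 + 6 = 9186 (decimal)
Convert 0o14421 (octal) → 1×4096 + 4×512 + 4×64 + 2×8 + 1 = 6417 (decimal)
Compute 9186 + 6417 = 15603
Convert 15603 (decimal) → 15603 = 15×1000 + 6×100 + 3 → fifteen thousand six hundred three (English words)
fifteen thousand six hundred three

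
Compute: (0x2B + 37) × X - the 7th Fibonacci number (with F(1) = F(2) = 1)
Convert 0x2B (hexadecimal) → 2×16 + 11 = 43 (decimal)
Convert X (Roman numeral) → 10 (decimal)
Convert the 7th Fibonacci number (with F(1) = F(2) = 1) (Fibonacci index) → 1, 1, 2, 3, 5, 8, 13 → 13 (decimal)
Expression in decimal: (43 + 37) × 10 - 13
Parentheses first: 43 + 37 = 80
Multiply: 80 × 10 = 800
Subtract: 800 - 13 = 787
787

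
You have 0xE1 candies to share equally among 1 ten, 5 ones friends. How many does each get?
Convert 0xE1 (hexadecimal) → 14×16 + 1 = 225 (decimal)
Convert 1 ten, 5 ones (place-value notation) → 1×10 + 5 = 15 (decimal)
Compute 225 ÷ 15 = 15
15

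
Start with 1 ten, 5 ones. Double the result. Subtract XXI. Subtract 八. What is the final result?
Convert 1 ten, 5 ones (place-value notation) → 1×10 + 5 = 15 (decimal)
Start: 15
15 × 2 = 30
Convert XXI (Roman numeral) → 10 + 10 + 1 = 21 (decimal)
30 - 21 = 9
Convert 八 (Chinese numeral) → 8 (decimal)
9 - 8 = 1
1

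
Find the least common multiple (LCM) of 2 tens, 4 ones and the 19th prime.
Convert 2 tens, 4 ones (place-value notation) → 2×10 + 4 = 24 (decimal)
Convert the 19th prime (prime index) → 67 (decimal)
Compute lcm(24, 67) = 1608
1608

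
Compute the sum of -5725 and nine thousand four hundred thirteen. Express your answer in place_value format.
Convert nine thousand four hundred thirteen (English words) → 9×1000 + 4×100 + 13 = 9413 (decimal)
Compute -5725 + 9413 = 3688
Convert 3688 (decimal) → 3688 = 3×1000 + 6×100 + 8×10 + 8 → 3 thousands, 6 hundreds, 8 tens, 8 ones (place-value notation)
3 thousands, 6 hundreds, 8 tens, 8 ones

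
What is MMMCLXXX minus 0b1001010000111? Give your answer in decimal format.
Convert MMMCLXXX (Roman numeral) → 1000 + 1000 + 1000 + 100 + 50 + 10 + 10 + 10 = 3180 (decimal)
Convert 0b1001010000111 (binary) → 4096 + 512 + 128 + 4 + 2 + 1 = 4743 (decimal)
Compute 3180 - 4743 = -1563
-1563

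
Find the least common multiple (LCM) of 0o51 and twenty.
Convert 0o51 (octal) → 5×8 + 1 = 41 (decimal)
Convert twenty (English words) → 20 (decimal)
Compute lcm(41, 20) = 820
820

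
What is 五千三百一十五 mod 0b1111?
Convert 五千三百一十五 (Chinese numeral) → 5×1000 + 3×100 + 1×10 + 5 = 5315 (decimal)
Convert 0b1111 (binary) → 8 + 4 + 2 + 1 = 15 (decimal)
Compute 5315 mod 15 = 5
5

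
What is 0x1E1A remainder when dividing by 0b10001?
Convert 0x1E1A (hexadecimal) → 1×4096 + 14×256 + 1×16 + 10 = 7706 (decimal)
Convert 0b10001 (binary) → 16 + 1 = 17 (decimal)
Compute 7706 mod 17 = 5
5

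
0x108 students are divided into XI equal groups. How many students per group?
Convert 0x108 (hexadecimal) → 1×256 + 8 = 264 (decimal)
Convert XI (Roman numeral) → 10 + 1 = 11 (decimal)
Compute 264 ÷ 11 = 24
24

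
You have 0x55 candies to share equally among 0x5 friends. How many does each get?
Convert 0x55 (hexadecimal) → 5×16 + 5 = 85 (decimal)
Convert 0x5 (hexadecimal) → 5 (decimal)
Compute 85 ÷ 5 = 17
17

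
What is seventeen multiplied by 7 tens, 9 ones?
Convert seventeen (English words) → 17 (decimal)
Convert 7 tens, 9 ones (place-value notation) → 7×10 + 9 = 79 (decimal)
Compute 17 × 79 = 1343
1343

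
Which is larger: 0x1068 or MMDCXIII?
Convert 0x1068 (hexadecimal) → 1×4096 + 6×16 + 8 = 4200 (decimal)
Convert MMDCXIII (Roman numeral) → 1000 + 1000 + 500 + 100 + 10 + 1 + 1 + 1 = 2613 (decimal)
Compare 4200 vs 2613: larger = 4200
4200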